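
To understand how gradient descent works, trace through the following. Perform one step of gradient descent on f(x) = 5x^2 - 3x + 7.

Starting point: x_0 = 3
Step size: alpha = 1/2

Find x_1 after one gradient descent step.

f(x) = 5x^2 - 3x + 7
f'(x) = 10x - 3
f'(3) = 10*3 + (-3) = 27
x_1 = x_0 - alpha * f'(x_0) = 3 - 1/2 * 27 = -21/2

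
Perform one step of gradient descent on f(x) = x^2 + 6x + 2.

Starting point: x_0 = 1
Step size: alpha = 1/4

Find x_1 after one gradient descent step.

f(x) = x^2 + 6x + 2
f'(x) = 2x + 6
f'(1) = 2*1 + (6) = 8
x_1 = x_0 - alpha * f'(x_0) = 1 - 1/4 * 8 = -1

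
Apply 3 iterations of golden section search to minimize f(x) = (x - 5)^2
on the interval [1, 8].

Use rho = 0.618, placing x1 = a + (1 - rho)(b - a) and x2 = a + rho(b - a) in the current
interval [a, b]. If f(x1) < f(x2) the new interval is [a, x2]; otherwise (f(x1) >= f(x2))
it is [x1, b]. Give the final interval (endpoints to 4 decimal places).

Golden section search for min of f(x) = (x - 5)^2 on [1, 8].
Each step: x1 = a + (1 - rho)(b - a), x2 = a + rho(b - a); if f(x1) < f(x2) keep [a, x2], otherwise keep [x1, b].
Step 1: [1.0000, 8.0000], x1=3.6740 (f=1.7583), x2=5.3260 (f=0.1063); f(x1) > f(x2) => keep [3.6740, 8.0000]
Step 2: [3.6740, 8.0000], x1=5.3265 (f=0.1066), x2=6.3475 (f=1.8157); f(x1) < f(x2) => keep [3.6740, 6.3475]
Step 3: [3.6740, 6.3475], x1=4.6953 (f=0.0929), x2=5.3262 (f=0.1064); f(x1) < f(x2) => keep [3.6740, 5.3262]
Final interval: [3.6740, 5.3262]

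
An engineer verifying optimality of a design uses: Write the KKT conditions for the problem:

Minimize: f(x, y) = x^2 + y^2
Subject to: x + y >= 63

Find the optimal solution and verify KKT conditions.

KKT conditions for min x^2 + y^2 s.t. x + y >= 63:
Stationarity: 2x = mu, 2y = mu
So x = y = mu/2.
Complementary slackness: mu*(x + y - 63) = 0
Primal feasibility: x + y >= 63; dual feasibility: mu >= 0
If mu = 0 then x = y = 0, but 0 + 0 < 63 is infeasible, so the constraint is active.
Constraint active: x + y = 2*(mu/2) = 63 => mu = 63
x = y = 63/2, f = 3969/2
Verify: stationarity 2*(63/2) = 63 = mu; primal 63/2 + 63/2 = 63 >= 63; dual mu = 63 >= 0; complementary slackness 63*(63 - 63) = 0. All KKT conditions hold.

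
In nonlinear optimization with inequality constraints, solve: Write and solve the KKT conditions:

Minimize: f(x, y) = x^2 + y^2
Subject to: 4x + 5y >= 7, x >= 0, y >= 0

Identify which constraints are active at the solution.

KKT conditions for min x^2 + y^2 s.t. 4x + 5y >= 7, x >= 0, y >= 0:
Stationarity: 2x = mu*4 + mu_x, 2y = mu*5 + mu_y, with mu, mu_x, mu_y >= 0
Complementary slackness: mu*(4x + 5y - 7) = 0, mu_x*x = 0, mu_y*y = 0
(0, 0) is infeasible (4*0 + 5*0 < 7), so if mu = 0 stationarity would force x = mu_x/2 >= 0, y = mu_y/2 >= 0 with mu_x*x = mu_y*y = 0, i.e. x = y = 0: contradiction. Hence mu > 0 and 4x + 5y = 7 is active.
Try x > 0, y > 0 (so mu_x = mu_y = 0): x = 4*mu/2, y = 5*mu/2
Substitute: 4*(4*mu/2) + 5*(5*mu/2) = 7
  mu*41/2 = 7 => mu = 14/41
x* = 28/41 > 0, y* = 35/41 > 0, consistent with mu_x = mu_y = 0.
f is convex and the constraints are linear, so this KKT point is the global minimum.
f* = 49/41
Active constraints: 4x + 5y >= 7 (holds with equality, mu = 14/41 > 0); x >= 0 and y >= 0 are inactive (mu_x = mu_y = 0).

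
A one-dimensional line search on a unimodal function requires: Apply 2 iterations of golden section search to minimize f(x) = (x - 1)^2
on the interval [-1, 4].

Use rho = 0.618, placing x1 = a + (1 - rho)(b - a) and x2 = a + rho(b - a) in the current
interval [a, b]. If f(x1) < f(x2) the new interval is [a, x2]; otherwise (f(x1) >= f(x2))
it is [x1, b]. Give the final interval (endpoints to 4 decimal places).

Golden section search for min of f(x) = (x - 1)^2 on [-1, 4].
Each step: x1 = a + (1 - rho)(b - a), x2 = a + rho(b - a); if f(x1) < f(x2) keep [a, x2], otherwise keep [x1, b].
Step 1: [-1.0000, 4.0000], x1=0.9100 (f=0.0081), x2=2.0900 (f=1.1881); f(x1) < f(x2) => keep [-1.0000, 2.0900]
Step 2: [-1.0000, 2.0900], x1=0.1804 (f=0.6718), x2=0.9096 (f=0.0082); f(x1) > f(x2) => keep [0.1804, 2.0900]
Final interval: [0.1804, 2.0900]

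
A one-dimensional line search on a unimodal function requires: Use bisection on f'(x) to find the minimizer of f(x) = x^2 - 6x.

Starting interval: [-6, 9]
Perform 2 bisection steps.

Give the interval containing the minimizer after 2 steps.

Finding critical point of f(x) = x^2 - 6x using bisection on f'(x) = 2x + -6.
f'(x) = 0 when x = 3.
Starting interval: [-6, 9]
Step 1: mid = 3/2, f'(mid) = -3, new interval = [3/2, 9]
Step 2: mid = 21/4, f'(mid) = 9/2, new interval = [3/2, 21/4]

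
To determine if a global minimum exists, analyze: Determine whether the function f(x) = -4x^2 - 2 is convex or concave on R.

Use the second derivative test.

f(x) = -4x^2 - 2
f'(x) = -8x + 0
f''(x) = -8
Since f''(x) = -8 < 0 for all x, f is concave on R.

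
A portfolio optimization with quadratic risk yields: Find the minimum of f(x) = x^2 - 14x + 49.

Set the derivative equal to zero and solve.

f(x) = x^2 - 14x + 49
f'(x) = 2x + (-14) = 0
x = 14/2 = 7
f(7) = 0
Since f''(x) = 2 > 0, this is a minimum.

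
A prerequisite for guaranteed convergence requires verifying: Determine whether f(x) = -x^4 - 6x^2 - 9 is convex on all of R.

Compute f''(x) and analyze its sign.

f(x) = -x^4 - 6x^2 - 9
f'(x) = -4x^3 + -12x
f''(x) = -12x^2 + -12
f''(x) = -12x^2 + -12 <= -12 < 0 for all x
Therefore, f is concave on R.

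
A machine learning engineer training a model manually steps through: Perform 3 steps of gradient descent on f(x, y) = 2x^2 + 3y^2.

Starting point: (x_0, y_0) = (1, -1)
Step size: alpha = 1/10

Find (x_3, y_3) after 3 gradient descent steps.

f(x,y) = 2x^2 + 3y^2
grad_x = 4x + 0y, grad_y = 6y + 0x
Step 1: grad = (4, -6), (3/5, -2/5)
Step 2: grad = (12/5, -12/5), (9/25, -4/25)
Step 3: grad = (36/25, -24/25), (27/125, -8/125)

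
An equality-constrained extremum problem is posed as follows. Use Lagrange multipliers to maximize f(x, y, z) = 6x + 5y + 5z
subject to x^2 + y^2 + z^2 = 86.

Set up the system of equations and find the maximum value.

Lagrange conditions: 6 = 2*lambda*x, 5 = 2*lambda*y, 5 = 2*lambda*z
So x:6 = y:5 = z:5, i.e. x = 6t, y = 5t, z = 5t
Constraint: t^2*(6^2 + 5^2 + 5^2) = 86
  t^2 * 86 = 86  =>  t = sqrt(1)
Maximum = 6*6t + 5*5t + 5*5t = 86*sqrt(1) = 86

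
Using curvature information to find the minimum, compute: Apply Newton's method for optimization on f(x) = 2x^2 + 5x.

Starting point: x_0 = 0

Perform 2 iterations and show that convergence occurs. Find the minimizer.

f(x) = 2x^2 + 5x, f'(x) = 4x + (5), f''(x) = 4
Step 1: f'(0) = 5, x_1 = 0 - 5/4 = -5/4
Step 2: f'(-5/4) = 0, x_2 = -5/4 (converged)
Newton's method converges in 1 step for quadratics.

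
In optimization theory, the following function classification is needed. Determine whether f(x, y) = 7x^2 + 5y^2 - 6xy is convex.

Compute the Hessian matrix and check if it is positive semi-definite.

f(x,y) = 7x^2 + 5y^2 - 6xy
Hessian H = [[14, -6], [-6, 10]]
trace(H) = 24, det(H) = 104
Eigenvalues: (24 +/- sqrt(160)) / 2 = 18.32, 5.675
Since both eigenvalues > 0, f is convex.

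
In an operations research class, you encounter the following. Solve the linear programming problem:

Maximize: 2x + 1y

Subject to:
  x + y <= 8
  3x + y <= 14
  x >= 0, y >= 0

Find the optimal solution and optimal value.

Feasible vertices: (0, 0), (0, 8), (3, 5), (14/3, 0)
Objective 2x + 1y at each:
  (0, 0): 0
  (0, 8): 8
  (3, 5): 11
  (14/3, 0): 28/3
Maximum is 11 at (3, 5).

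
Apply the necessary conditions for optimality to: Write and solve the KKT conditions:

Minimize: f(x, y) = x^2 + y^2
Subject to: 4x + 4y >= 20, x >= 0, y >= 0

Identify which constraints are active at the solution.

KKT conditions for min x^2 + y^2 s.t. 4x + 4y >= 20, x >= 0, y >= 0:
Stationarity: 2x = mu*4 + mu_x, 2y = mu*4 + mu_y, with mu, mu_x, mu_y >= 0
Complementary slackness: mu*(4x + 4y - 20) = 0, mu_x*x = 0, mu_y*y = 0
(0, 0) is infeasible (4*0 + 4*0 < 20), so if mu = 0 stationarity would force x = mu_x/2 >= 0, y = mu_y/2 >= 0 with mu_x*x = mu_y*y = 0, i.e. x = y = 0: contradiction. Hence mu > 0 and 4x + 4y = 20 is active.
Try x > 0, y > 0 (so mu_x = mu_y = 0): x = 4*mu/2, y = 4*mu/2
Substitute: 4*(4*mu/2) + 4*(4*mu/2) = 20
  mu*32/2 = 20 => mu = 5/4
x* = 5/2 > 0, y* = 5/2 > 0, consistent with mu_x = mu_y = 0.
f is convex and the constraints are linear, so this KKT point is the global minimum.
f* = 25/2
Active constraints: 4x + 4y >= 20 (holds with equality, mu = 5/4 > 0); x >= 0 and y >= 0 are inactive (mu_x = mu_y = 0).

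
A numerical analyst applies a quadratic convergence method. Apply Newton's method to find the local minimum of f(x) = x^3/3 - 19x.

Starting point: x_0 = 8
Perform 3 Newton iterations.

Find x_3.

f(x) = x^3/3 - 19x
f'(x) = x^2 - 19, f''(x) = 2x
Newton update: x_{n+1} = x_n - (x_n^2 - 19)/(2*x_n)
Step 1: x_0 = 8, f'=45, f''=16, x_1 = 83/16
Step 2: x_1 = 83/16, f'=2025/256, f''=83/8, x_2 = 11753/2656
Step 3: x_2 = 11753/2656, f'=4100625/7054336, f''=11753/1328, x_3 = 272165393/62431936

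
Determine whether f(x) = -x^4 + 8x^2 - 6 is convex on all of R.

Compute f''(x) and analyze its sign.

f(x) = -x^4 + 8x^2 - 6
f'(x) = -4x^3 + 16x
f''(x) = -12x^2 + 16
f''(x) = -12x^2 + 16 -> -inf as |x| -> inf
Therefore, f is not globally convex on R.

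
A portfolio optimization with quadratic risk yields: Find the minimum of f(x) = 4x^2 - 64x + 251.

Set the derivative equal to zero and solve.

f(x) = 4x^2 - 64x + 251
f'(x) = 8x + (-64) = 0
x = 64/8 = 8
f(8) = -5
Since f''(x) = 8 > 0, this is a minimum.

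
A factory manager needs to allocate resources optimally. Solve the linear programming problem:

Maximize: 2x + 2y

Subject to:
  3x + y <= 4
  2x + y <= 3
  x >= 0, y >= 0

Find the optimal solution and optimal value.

Feasible vertices: (0, 0), (0, 3), (1, 1), (4/3, 0)
Objective 2x + 2y at each:
  (0, 0): 0
  (0, 3): 6
  (1, 1): 4
  (4/3, 0): 8/3
Maximum is 6 at (0, 3).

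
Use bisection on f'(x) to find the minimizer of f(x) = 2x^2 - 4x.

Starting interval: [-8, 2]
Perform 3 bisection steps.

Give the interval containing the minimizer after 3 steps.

Finding critical point of f(x) = 2x^2 - 4x using bisection on f'(x) = 4x + -4.
f'(x) = 0 when x = 1.
Starting interval: [-8, 2]
Step 1: mid = -3, f'(mid) = -16, new interval = [-3, 2]
Step 2: mid = -1/2, f'(mid) = -6, new interval = [-1/2, 2]
Step 3: mid = 3/4, f'(mid) = -1, new interval = [3/4, 2]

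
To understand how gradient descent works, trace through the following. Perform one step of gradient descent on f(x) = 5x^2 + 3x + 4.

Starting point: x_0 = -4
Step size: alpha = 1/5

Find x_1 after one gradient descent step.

f(x) = 5x^2 + 3x + 4
f'(x) = 10x + 3
f'(-4) = 10*-4 + (3) = -37
x_1 = x_0 - alpha * f'(x_0) = -4 - 1/5 * -37 = 17/5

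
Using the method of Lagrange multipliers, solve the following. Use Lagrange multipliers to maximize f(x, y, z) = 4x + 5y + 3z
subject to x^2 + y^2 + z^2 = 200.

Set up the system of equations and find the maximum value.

Lagrange conditions: 4 = 2*lambda*x, 5 = 2*lambda*y, 3 = 2*lambda*z
So x:4 = y:5 = z:3, i.e. x = 4t, y = 5t, z = 3t
Constraint: t^2*(4^2 + 5^2 + 3^2) = 200
  t^2 * 50 = 200  =>  t = sqrt(4)
Maximum = 4*4t + 5*5t + 3*3t = 50*sqrt(4) = 100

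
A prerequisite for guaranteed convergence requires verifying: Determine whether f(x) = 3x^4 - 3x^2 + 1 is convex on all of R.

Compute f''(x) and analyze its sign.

f(x) = 3x^4 - 3x^2 + 1
f'(x) = 12x^3 + -6x
f''(x) = 36x^2 + -6
f''(0) = -6 < 0, so not convex near x = 0
Therefore, f is not globally convex on R.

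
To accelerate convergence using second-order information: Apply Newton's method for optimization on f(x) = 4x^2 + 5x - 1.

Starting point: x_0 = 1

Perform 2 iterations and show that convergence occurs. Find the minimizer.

f(x) = 4x^2 + 5x - 1, f'(x) = 8x + (5), f''(x) = 8
Step 1: f'(1) = 13, x_1 = 1 - 13/8 = -5/8
Step 2: f'(-5/8) = 0, x_2 = -5/8 (converged)
Newton's method converges in 1 step for quadratics.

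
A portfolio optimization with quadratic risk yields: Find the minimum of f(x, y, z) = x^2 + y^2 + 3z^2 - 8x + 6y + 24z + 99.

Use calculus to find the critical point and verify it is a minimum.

f(x,y,z) = x^2 + y^2 + 3z^2 - 8x + 6y + 24z + 99
df/dx = 2x + (-8) = 0 => x = 4
df/dy = 2y + (6) = 0 => y = -3
df/dz = 6z + (24) = 0 => z = -4
f(4,-3,-4) = 1*(4)^2 + 1*(-3)^2 + 3*(-4)^2 + -8*(4) + 6*(-3) + 24*(-4) + 99 = 26
Hessian is diagonal with entries 2, 2, 6 > 0, confirmed minimum.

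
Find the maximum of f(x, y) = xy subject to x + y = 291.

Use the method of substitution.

Substitute y = 291 - x into f(x,y) = xy:
g(x) = x(291 - x) = 291x - x^2
g'(x) = 291 - 2x = 0  =>  x = 291/2
y = 291 - 291/2 = 291/2
Maximum value = (291/2) * (291/2) = 84681/4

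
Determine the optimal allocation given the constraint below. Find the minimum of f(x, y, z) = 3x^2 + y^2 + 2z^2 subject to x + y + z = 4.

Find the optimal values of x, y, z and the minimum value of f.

Using Lagrange multipliers on f = 3x^2 + y^2 + 2z^2 with constraint x + y + z = 4:
Conditions: 2*3*x = lambda, 2*1*y = lambda, 2*2*z = lambda
So x = lambda/6, y = lambda/2, z = lambda/4
Substituting into constraint: lambda * (11/12) = 4
lambda = 48/11
x = 8/11, y = 24/11, z = 12/11
Minimum value = 96/11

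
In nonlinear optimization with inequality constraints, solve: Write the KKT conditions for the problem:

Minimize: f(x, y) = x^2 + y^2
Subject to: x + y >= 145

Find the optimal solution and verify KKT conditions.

KKT conditions for min x^2 + y^2 s.t. x + y >= 145:
Stationarity: 2x = mu, 2y = mu
So x = y = mu/2.
Complementary slackness: mu*(x + y - 145) = 0
Primal feasibility: x + y >= 145; dual feasibility: mu >= 0
If mu = 0 then x = y = 0, but 0 + 0 < 145 is infeasible, so the constraint is active.
Constraint active: x + y = 2*(mu/2) = 145 => mu = 145
x = y = 145/2, f = 21025/2
Verify: stationarity 2*(145/2) = 145 = mu; primal 145/2 + 145/2 = 145 >= 145; dual mu = 145 >= 0; complementary slackness 145*(145 - 145) = 0. All KKT conditions hold.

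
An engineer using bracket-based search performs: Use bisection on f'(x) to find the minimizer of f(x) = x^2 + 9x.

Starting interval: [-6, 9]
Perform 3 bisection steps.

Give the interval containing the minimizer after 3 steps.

Finding critical point of f(x) = x^2 + 9x using bisection on f'(x) = 2x + 9.
f'(x) = 0 when x = -9/2.
Starting interval: [-6, 9]
Step 1: mid = 3/2, f'(mid) = 12, new interval = [-6, 3/2]
Step 2: mid = -9/4, f'(mid) = 9/2, new interval = [-6, -9/4]
Step 3: mid = -33/8, f'(mid) = 3/4, new interval = [-6, -33/8]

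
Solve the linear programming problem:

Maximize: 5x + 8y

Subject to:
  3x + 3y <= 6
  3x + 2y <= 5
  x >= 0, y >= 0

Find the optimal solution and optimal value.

Feasible vertices: (0, 0), (0, 2), (1, 1), (5/3, 0)
Objective 5x + 8y at each:
  (0, 0): 0
  (0, 2): 16
  (1, 1): 13
  (5/3, 0): 25/3
Maximum is 16 at (0, 2).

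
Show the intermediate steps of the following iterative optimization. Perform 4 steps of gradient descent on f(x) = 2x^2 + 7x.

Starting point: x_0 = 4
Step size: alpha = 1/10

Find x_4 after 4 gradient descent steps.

f(x) = 2x^2 + 7x, f'(x) = 4x + (7)
Step 1: f'(4) = 23, x_1 = 4 - 1/10 * 23 = 17/10
Step 2: f'(17/10) = 69/5, x_2 = 17/10 - 1/10 * 69/5 = 8/25
Step 3: f'(8/25) = 207/25, x_3 = 8/25 - 1/10 * 207/25 = -127/250
Step 4: f'(-127/250) = 621/125, x_4 = -127/250 - 1/10 * 621/125 = -628/625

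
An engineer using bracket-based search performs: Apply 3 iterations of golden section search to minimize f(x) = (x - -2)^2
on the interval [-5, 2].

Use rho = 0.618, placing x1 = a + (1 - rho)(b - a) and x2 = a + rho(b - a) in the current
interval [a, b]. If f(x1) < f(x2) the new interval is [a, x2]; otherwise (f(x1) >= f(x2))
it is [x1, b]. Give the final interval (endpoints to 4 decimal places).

Golden section search for min of f(x) = (x - -2)^2 on [-5, 2].
Each step: x1 = a + (1 - rho)(b - a), x2 = a + rho(b - a); if f(x1) < f(x2) keep [a, x2], otherwise keep [x1, b].
Step 1: [-5.0000, 2.0000], x1=-2.3260 (f=0.1063), x2=-0.6740 (f=1.7583); f(x1) < f(x2) => keep [-5.0000, -0.6740]
Step 2: [-5.0000, -0.6740], x1=-3.3475 (f=1.8157), x2=-2.3265 (f=0.1066); f(x1) > f(x2) => keep [-3.3475, -0.6740]
Step 3: [-3.3475, -0.6740], x1=-2.3262 (f=0.1064), x2=-1.6953 (f=0.0929); f(x1) > f(x2) => keep [-2.3262, -0.6740]
Final interval: [-2.3262, -0.6740]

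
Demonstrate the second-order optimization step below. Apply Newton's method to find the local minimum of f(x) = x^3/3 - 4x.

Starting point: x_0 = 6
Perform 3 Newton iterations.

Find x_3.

f(x) = x^3/3 - 4x
f'(x) = x^2 - 4, f''(x) = 2x
Newton update: x_{n+1} = x_n - (x_n^2 - 4)/(2*x_n)
Step 1: x_0 = 6, f'=32, f''=12, x_1 = 10/3
Step 2: x_1 = 10/3, f'=64/9, f''=20/3, x_2 = 34/15
Step 3: x_2 = 34/15, f'=256/225, f''=68/15, x_3 = 514/255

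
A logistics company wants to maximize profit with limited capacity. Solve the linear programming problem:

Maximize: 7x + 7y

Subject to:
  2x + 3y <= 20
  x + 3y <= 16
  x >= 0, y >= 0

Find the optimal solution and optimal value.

Feasible vertices: (0, 0), (0, 16/3), (4, 4), (10, 0)
Objective 7x + 7y at each:
  (0, 0): 0
  (0, 16/3): 112/3
  (4, 4): 56
  (10, 0): 70
Maximum is 70 at (10, 0).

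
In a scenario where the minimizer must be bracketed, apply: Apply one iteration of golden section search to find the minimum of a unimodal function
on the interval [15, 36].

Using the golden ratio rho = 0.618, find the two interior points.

Golden section search on [15, 36].
Golden ratio rho = 0.618 (approx).
Interior points:
  x_1 = 15 + (1-0.618)*21 = 23.0220
  x_2 = 15 + 0.618*21 = 27.9780
Compare f(x_1) and f(x_2) to determine which subinterval to keep.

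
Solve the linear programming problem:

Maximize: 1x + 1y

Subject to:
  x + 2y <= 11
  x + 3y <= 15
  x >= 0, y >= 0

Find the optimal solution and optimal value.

Feasible vertices: (0, 0), (0, 5), (3, 4), (11, 0)
Objective 1x + 1y at each:
  (0, 0): 0
  (0, 5): 5
  (3, 4): 7
  (11, 0): 11
Maximum is 11 at (11, 0).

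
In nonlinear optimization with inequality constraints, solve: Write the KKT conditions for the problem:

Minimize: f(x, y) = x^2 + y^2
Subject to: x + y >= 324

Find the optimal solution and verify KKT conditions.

KKT conditions for min x^2 + y^2 s.t. x + y >= 324:
Stationarity: 2x = mu, 2y = mu
So x = y = mu/2.
Complementary slackness: mu*(x + y - 324) = 0
Primal feasibility: x + y >= 324; dual feasibility: mu >= 0
If mu = 0 then x = y = 0, but 0 + 0 < 324 is infeasible, so the constraint is active.
Constraint active: x + y = 2*(mu/2) = 324 => mu = 324
x = y = 162, f = 52488
Verify: stationarity 2*162 = 324 = mu; primal 162 + 162 = 324 >= 324; dual mu = 324 >= 0; complementary slackness 324*(324 - 324) = 0. All KKT conditions hold.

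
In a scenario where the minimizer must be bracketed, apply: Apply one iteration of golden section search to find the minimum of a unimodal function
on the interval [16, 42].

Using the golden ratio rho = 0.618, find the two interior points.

Golden section search on [16, 42].
Golden ratio rho = 0.618 (approx).
Interior points:
  x_1 = 16 + (1-0.618)*26 = 25.9320
  x_2 = 16 + 0.618*26 = 32.0680
Compare f(x_1) and f(x_2) to determine which subinterval to keep.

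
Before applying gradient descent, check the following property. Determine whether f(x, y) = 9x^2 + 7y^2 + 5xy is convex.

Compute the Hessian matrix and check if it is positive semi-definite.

f(x,y) = 9x^2 + 7y^2 + 5xy
Hessian H = [[18, 5], [5, 14]]
trace(H) = 32, det(H) = 227
Eigenvalues: (32 +/- sqrt(116)) / 2 = 21.39, 10.61
Since both eigenvalues > 0, f is convex.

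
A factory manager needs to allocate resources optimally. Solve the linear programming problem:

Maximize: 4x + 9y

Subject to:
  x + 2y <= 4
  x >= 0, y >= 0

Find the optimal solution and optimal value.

The feasible region has vertices at [(0, 0), (4, 0), (0, 2)].
Checking objective 4x + 9y at each vertex:
  (0, 0): 4*0 + 9*0 = 0
  (4, 0): 4*4 + 9*0 = 16
  (0, 2): 4*0 + 9*2 = 18
Maximum is 18 at (0, 2).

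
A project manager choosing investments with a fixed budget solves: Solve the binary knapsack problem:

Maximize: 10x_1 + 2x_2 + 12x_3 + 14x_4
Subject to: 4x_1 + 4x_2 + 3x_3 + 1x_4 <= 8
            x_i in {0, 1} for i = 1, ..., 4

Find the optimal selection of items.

Items: item 1 (v=10, w=4), item 2 (v=2, w=4), item 3 (v=12, w=3), item 4 (v=14, w=1)
Capacity: 8
Checking all 16 subsets (w = total weight, v = total value):
  {}: w = 0, v = 0
  {1}: w = 4, v = 10
  {2}: w = 4, v = 2
  {3}: w = 3, v = 12
  {4}: w = 1, v = 14
  {1, 2}: w = 8, v = 12
  {1, 3}: w = 7, v = 22
  {1, 4}: w = 5, v = 24
  {2, 3}: w = 7, v = 14
  {2, 4}: w = 5, v = 16
  {3, 4}: w = 4, v = 26
  {1, 2, 3}: w = 11 > 8, infeasible
  {1, 2, 4}: w = 9 > 8, infeasible
  {1, 3, 4}: w = 8, v = 36
  {2, 3, 4}: w = 8, v = 28
  {1, 2, 3, 4}: w = 12 > 8, infeasible
Best feasible subset: items [1, 3, 4]
Total weight: 8 <= 8, total value: 36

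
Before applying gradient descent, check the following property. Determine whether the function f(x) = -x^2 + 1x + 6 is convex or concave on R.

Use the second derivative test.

f(x) = -x^2 + 1x + 6
f'(x) = -2x + 1
f''(x) = -2
Since f''(x) = -2 < 0 for all x, f is concave on R.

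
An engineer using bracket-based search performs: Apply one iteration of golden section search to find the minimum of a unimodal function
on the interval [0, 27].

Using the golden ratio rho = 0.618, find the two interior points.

Golden section search on [0, 27].
Golden ratio rho = 0.618 (approx).
Interior points:
  x_1 = 0 + (1-0.618)*27 = 10.3140
  x_2 = 0 + 0.618*27 = 16.6860
Compare f(x_1) and f(x_2) to determine which subinterval to keep.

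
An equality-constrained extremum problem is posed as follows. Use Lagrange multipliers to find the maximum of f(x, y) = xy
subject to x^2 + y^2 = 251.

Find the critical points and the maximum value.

Lagrange conditions: y = 2*lambda*x and x = 2*lambda*y
If x = 0 then y = 0, violating the constraint, so x, y != 0.
Dividing: y/x = x/y => x^2 = y^2 => y = x or y = -x
Constraint: 2x^2 = 251 => x^2 = 251/2 => x = +/-sqrt(251/2)
Critical points: (sqrt(251/2), sqrt(251/2)), (-sqrt(251/2), -sqrt(251/2)), (sqrt(251/2), -sqrt(251/2)), (-sqrt(251/2), sqrt(251/2))
  y = x:  xy = x^2 = 251/2  at (sqrt(251/2), sqrt(251/2)) and (-sqrt(251/2), -sqrt(251/2))
  y = -x: xy = -x^2 = -251/2 at (sqrt(251/2), -sqrt(251/2)) and (-sqrt(251/2), sqrt(251/2))
Maximum xy = 251/2 at (sqrt(251/2), sqrt(251/2)) and (-sqrt(251/2), -sqrt(251/2))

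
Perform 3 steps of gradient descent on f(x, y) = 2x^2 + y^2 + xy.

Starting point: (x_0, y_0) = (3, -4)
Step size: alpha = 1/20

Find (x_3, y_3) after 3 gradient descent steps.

f(x,y) = 2x^2 + y^2 + xy
grad_x = 4x + 1y, grad_y = 2y + 1x
Step 1: grad = (8, -5), (13/5, -15/4)
Step 2: grad = (133/20, -49/10), (907/400, -701/200)
Step 3: grad = (1113/200, -1897/400), (7957/4000, -26143/8000)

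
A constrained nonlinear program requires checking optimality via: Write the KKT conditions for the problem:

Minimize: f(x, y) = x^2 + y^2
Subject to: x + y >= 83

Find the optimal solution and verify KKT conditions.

KKT conditions for min x^2 + y^2 s.t. x + y >= 83:
Stationarity: 2x = mu, 2y = mu
So x = y = mu/2.
Complementary slackness: mu*(x + y - 83) = 0
Primal feasibility: x + y >= 83; dual feasibility: mu >= 0
If mu = 0 then x = y = 0, but 0 + 0 < 83 is infeasible, so the constraint is active.
Constraint active: x + y = 2*(mu/2) = 83 => mu = 83
x = y = 83/2, f = 6889/2
Verify: stationarity 2*(83/2) = 83 = mu; primal 83/2 + 83/2 = 83 >= 83; dual mu = 83 >= 0; complementary slackness 83*(83 - 83) = 0. All KKT conditions hold.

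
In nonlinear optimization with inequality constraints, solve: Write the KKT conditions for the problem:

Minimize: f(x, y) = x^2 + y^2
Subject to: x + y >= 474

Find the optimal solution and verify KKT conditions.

KKT conditions for min x^2 + y^2 s.t. x + y >= 474:
Stationarity: 2x = mu, 2y = mu
So x = y = mu/2.
Complementary slackness: mu*(x + y - 474) = 0
Primal feasibility: x + y >= 474; dual feasibility: mu >= 0
If mu = 0 then x = y = 0, but 0 + 0 < 474 is infeasible, so the constraint is active.
Constraint active: x + y = 2*(mu/2) = 474 => mu = 474
x = y = 237, f = 112338
Verify: stationarity 2*237 = 474 = mu; primal 237 + 237 = 474 >= 474; dual mu = 474 >= 0; complementary slackness 474*(474 - 474) = 0. All KKT conditions hold.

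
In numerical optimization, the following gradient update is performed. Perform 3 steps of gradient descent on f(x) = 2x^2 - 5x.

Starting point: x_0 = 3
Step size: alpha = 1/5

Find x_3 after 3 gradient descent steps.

f(x) = 2x^2 - 5x, f'(x) = 4x + (-5)
Step 1: f'(3) = 7, x_1 = 3 - 1/5 * 7 = 8/5
Step 2: f'(8/5) = 7/5, x_2 = 8/5 - 1/5 * 7/5 = 33/25
Step 3: f'(33/25) = 7/25, x_3 = 33/25 - 1/5 * 7/25 = 158/125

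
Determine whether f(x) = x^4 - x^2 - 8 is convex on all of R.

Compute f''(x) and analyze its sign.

f(x) = x^4 - x^2 - 8
f'(x) = 4x^3 + -2x
f''(x) = 12x^2 + -2
f''(0) = -2 < 0, so not convex near x = 0
Therefore, f is not globally convex on R.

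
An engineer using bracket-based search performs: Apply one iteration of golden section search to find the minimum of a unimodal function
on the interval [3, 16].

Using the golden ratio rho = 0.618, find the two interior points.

Golden section search on [3, 16].
Golden ratio rho = 0.618 (approx).
Interior points:
  x_1 = 3 + (1-0.618)*13 = 7.9660
  x_2 = 3 + 0.618*13 = 11.0340
Compare f(x_1) and f(x_2) to determine which subinterval to keep.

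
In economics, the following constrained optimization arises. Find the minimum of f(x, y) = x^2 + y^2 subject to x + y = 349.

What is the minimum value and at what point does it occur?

Substitute y = 349 - x into f(x,y) = x^2 + y^2:
g(x) = x^2 + (349 - x)^2 = 2x^2 - 698x + 121801
g'(x) = 4x - 698 = 0  =>  x = 349/2
y = 349 - 349/2 = 349/2
Minimum value = (349/2)^2 + (349/2)^2 = 121801/2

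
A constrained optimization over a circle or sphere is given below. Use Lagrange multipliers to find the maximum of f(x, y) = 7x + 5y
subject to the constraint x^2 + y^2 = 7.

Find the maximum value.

Set up Lagrange conditions: grad f = lambda * grad g
  7 = 2*lambda*x
  5 = 2*lambda*y
From these: x/y = 7/5, so x = 7t, y = 5t for some t.
Substitute into constraint: (7t)^2 + (5t)^2 = 7
  t^2 * 74 = 7
  t = sqrt(7/74)
Maximum = 7*x + 5*y = (7^2 + 5^2)*t = 74 * sqrt(7/74) = sqrt(518)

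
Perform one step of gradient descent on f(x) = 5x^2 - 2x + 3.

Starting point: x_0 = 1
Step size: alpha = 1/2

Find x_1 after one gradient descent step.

f(x) = 5x^2 - 2x + 3
f'(x) = 10x - 2
f'(1) = 10*1 + (-2) = 8
x_1 = x_0 - alpha * f'(x_0) = 1 - 1/2 * 8 = -3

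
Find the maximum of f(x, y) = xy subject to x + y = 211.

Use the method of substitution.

Substitute y = 211 - x into f(x,y) = xy:
g(x) = x(211 - x) = 211x - x^2
g'(x) = 211 - 2x = 0  =>  x = 211/2
y = 211 - 211/2 = 211/2
Maximum value = (211/2) * (211/2) = 44521/4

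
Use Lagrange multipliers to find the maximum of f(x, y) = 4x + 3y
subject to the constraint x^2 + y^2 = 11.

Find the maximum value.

Set up Lagrange conditions: grad f = lambda * grad g
  4 = 2*lambda*x
  3 = 2*lambda*y
From these: x/y = 4/3, so x = 4t, y = 3t for some t.
Substitute into constraint: (4t)^2 + (3t)^2 = 11
  t^2 * 25 = 11
  t = sqrt(11/25)
Maximum = 4*x + 3*y = (4^2 + 3^2)*t = 25 * sqrt(11/25) = sqrt(275)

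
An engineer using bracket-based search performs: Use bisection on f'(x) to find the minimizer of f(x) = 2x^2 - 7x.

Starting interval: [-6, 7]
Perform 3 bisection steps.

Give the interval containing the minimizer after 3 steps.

Finding critical point of f(x) = 2x^2 - 7x using bisection on f'(x) = 4x + -7.
f'(x) = 0 when x = 7/4.
Starting interval: [-6, 7]
Step 1: mid = 1/2, f'(mid) = -5, new interval = [1/2, 7]
Step 2: mid = 15/4, f'(mid) = 8, new interval = [1/2, 15/4]
Step 3: mid = 17/8, f'(mid) = 3/2, new interval = [1/2, 17/8]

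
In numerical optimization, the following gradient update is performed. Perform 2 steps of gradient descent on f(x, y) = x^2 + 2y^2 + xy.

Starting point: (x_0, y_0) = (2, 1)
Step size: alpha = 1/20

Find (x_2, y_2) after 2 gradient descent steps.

f(x,y) = x^2 + 2y^2 + xy
grad_x = 2x + 1y, grad_y = 4y + 1x
Step 1: grad = (5, 6), (7/4, 7/10)
Step 2: grad = (21/5, 91/20), (77/50, 189/400)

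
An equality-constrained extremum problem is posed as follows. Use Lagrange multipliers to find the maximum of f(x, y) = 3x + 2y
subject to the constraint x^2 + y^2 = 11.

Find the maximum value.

Set up Lagrange conditions: grad f = lambda * grad g
  3 = 2*lambda*x
  2 = 2*lambda*y
From these: x/y = 3/2, so x = 3t, y = 2t for some t.
Substitute into constraint: (3t)^2 + (2t)^2 = 11
  t^2 * 13 = 11
  t = sqrt(11/13)
Maximum = 3*x + 2*y = (3^2 + 2^2)*t = 13 * sqrt(11/13) = sqrt(143)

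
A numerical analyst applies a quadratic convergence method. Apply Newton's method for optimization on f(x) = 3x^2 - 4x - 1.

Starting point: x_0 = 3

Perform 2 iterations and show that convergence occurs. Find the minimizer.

f(x) = 3x^2 - 4x - 1, f'(x) = 6x + (-4), f''(x) = 6
Step 1: f'(3) = 14, x_1 = 3 - 14/6 = 2/3
Step 2: f'(2/3) = 0, x_2 = 2/3 (converged)
Newton's method converges in 1 step for quadratics.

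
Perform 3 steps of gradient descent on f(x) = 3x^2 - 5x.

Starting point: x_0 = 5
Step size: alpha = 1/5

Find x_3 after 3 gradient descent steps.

f(x) = 3x^2 - 5x, f'(x) = 6x + (-5)
Step 1: f'(5) = 25, x_1 = 5 - 1/5 * 25 = 0
Step 2: f'(0) = -5, x_2 = 0 - 1/5 * -5 = 1
Step 3: f'(1) = 1, x_3 = 1 - 1/5 * 1 = 4/5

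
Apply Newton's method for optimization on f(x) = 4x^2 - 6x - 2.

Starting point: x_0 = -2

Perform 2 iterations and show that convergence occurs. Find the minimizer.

f(x) = 4x^2 - 6x - 2, f'(x) = 8x + (-6), f''(x) = 8
Step 1: f'(-2) = -22, x_1 = -2 - -22/8 = 3/4
Step 2: f'(3/4) = 0, x_2 = 3/4 (converged)
Newton's method converges in 1 step for quadratics.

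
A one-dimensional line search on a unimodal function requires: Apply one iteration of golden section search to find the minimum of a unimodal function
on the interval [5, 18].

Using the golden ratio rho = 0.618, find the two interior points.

Golden section search on [5, 18].
Golden ratio rho = 0.618 (approx).
Interior points:
  x_1 = 5 + (1-0.618)*13 = 9.9660
  x_2 = 5 + 0.618*13 = 13.0340
Compare f(x_1) and f(x_2) to determine which subinterval to keep.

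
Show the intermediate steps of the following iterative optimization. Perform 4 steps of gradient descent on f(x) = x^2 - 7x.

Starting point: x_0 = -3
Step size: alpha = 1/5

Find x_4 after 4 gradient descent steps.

f(x) = x^2 - 7x, f'(x) = 2x + (-7)
Step 1: f'(-3) = -13, x_1 = -3 - 1/5 * -13 = -2/5
Step 2: f'(-2/5) = -39/5, x_2 = -2/5 - 1/5 * -39/5 = 29/25
Step 3: f'(29/25) = -117/25, x_3 = 29/25 - 1/5 * -117/25 = 262/125
Step 4: f'(262/125) = -351/125, x_4 = 262/125 - 1/5 * -351/125 = 1661/625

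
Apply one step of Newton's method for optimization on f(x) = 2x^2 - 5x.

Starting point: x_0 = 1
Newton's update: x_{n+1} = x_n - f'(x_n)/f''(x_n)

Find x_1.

f(x) = 2x^2 - 5x
f'(x) = 4x + (-5), f''(x) = 4
Newton step: x_1 = x_0 - f'(x_0)/f''(x_0)
f'(1) = -1
x_1 = 1 - -1/4 = 5/4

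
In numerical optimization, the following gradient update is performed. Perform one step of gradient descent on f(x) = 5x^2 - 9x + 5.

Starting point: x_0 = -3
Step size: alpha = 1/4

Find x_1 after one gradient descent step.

f(x) = 5x^2 - 9x + 5
f'(x) = 10x - 9
f'(-3) = 10*-3 + (-9) = -39
x_1 = x_0 - alpha * f'(x_0) = -3 - 1/4 * -39 = 27/4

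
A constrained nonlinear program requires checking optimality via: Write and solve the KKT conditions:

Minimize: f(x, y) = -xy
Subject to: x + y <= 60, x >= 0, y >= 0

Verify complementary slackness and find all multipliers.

Problem: min -xy s.t. x + y <= 60 (multiplier lambda), x >= 0 (mu_x), y >= 0 (mu_y)
KKT stationarity: -y + lambda - mu_x = 0, -x + lambda - mu_y = 0, with lambda, mu_x, mu_y >= 0
Complementary slackness: lambda*(x + y - 60) = 0, mu_x*x = 0, mu_y*y = 0
If lambda = 0: y = -mu_x <= 0 and x = -mu_y <= 0 force x = y = 0 with f = 0; but x = y = 30 is feasible with f = -900 < 0, so this is not the minimum. Hence lambda > 0 and x + y = 60.
Try x > 0, y > 0 (so mu_x = mu_y = 0): y = lambda, x = lambda => x = y = lambda
x + y = 60 => 2*lambda = 60 => lambda = 30
x* = y* = 30 > 0, consistent with mu_x = mu_y = 0.
(Any feasible point with x = 0 or y = 0 has f = 0 > -900, so the minimum is not on those boundaries.)
min(-xy) = -900 (i.e. max xy = 900)
Multipliers: lambda = 30, mu_x = 0, mu_y = 0
Complementary slackness: lambda*(x + y - 60) = 30*(30 + 30 - 60) = 0, mu_x*x = 0*30 = 0, mu_y*y = 0*30 = 0. Satisfied.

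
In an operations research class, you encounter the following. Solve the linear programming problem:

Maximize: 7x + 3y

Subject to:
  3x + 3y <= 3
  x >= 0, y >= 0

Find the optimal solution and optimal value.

The feasible region has vertices at [(0, 0), (1, 0), (0, 1)].
Checking objective 7x + 3y at each vertex:
  (0, 0): 7*0 + 3*0 = 0
  (1, 0): 7*1 + 3*0 = 7
  (0, 1): 7*0 + 3*1 = 3
Maximum is 7 at (1, 0).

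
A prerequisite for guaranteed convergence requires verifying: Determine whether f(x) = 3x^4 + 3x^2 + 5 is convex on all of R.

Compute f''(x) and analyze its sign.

f(x) = 3x^4 + 3x^2 + 5
f'(x) = 12x^3 + 6x
f''(x) = 36x^2 + 6
f''(x) = 36x^2 + 6 >= 6 > 0 for all x
Therefore, f is convex on R.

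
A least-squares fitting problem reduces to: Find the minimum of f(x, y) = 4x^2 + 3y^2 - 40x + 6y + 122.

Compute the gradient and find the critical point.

f(x,y) = 4x^2 + 3y^2 - 40x + 6y + 122
df/dx = 8x + (-40) = 0  =>  x = 5
df/dy = 6y + (6) = 0  =>  y = -1
f(5, -1) = 4*(5)^2 + 3*(-1)^2 + -40*(5) + 6*(-1) + 122 = 19
Hessian is diagonal with entries 8, 6 > 0, so this is a minimum.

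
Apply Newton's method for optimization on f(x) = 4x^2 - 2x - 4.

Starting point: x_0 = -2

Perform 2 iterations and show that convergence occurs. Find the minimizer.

f(x) = 4x^2 - 2x - 4, f'(x) = 8x + (-2), f''(x) = 8
Step 1: f'(-2) = -18, x_1 = -2 - -18/8 = 1/4
Step 2: f'(1/4) = 0, x_2 = 1/4 (converged)
Newton's method converges in 1 step for quadratics.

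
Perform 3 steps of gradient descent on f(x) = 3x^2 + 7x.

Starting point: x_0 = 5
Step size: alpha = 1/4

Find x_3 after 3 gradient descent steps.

f(x) = 3x^2 + 7x, f'(x) = 6x + (7)
Step 1: f'(5) = 37, x_1 = 5 - 1/4 * 37 = -17/4
Step 2: f'(-17/4) = -37/2, x_2 = -17/4 - 1/4 * -37/2 = 3/8
Step 3: f'(3/8) = 37/4, x_3 = 3/8 - 1/4 * 37/4 = -31/16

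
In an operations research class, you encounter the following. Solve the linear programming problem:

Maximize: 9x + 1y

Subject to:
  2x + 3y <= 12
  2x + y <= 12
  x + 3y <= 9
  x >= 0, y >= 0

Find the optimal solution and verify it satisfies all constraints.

Feasible vertices: (0, 0), (0, 3), (3, 2), (6, 0)
Objective 9x + 1y at each vertex:
  (0, 0): 0
  (0, 3): 3
  (3, 2): 29
  (6, 0): 54
Maximum is 54 at (6, 0).
Verify constraints at (x, y) = (6, 0):
  2*6 + 3*0 = 12 <= 12 (active)
  2*6 + 1*0 = 12 <= 12 (active)
  1*6 + 3*0 = 6 <= 9
  x = 6 >= 0, y = 0 >= 0. All constraints satisfied.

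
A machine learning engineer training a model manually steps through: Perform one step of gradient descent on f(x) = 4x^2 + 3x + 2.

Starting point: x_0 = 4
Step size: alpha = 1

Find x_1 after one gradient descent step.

f(x) = 4x^2 + 3x + 2
f'(x) = 8x + 3
f'(4) = 8*4 + (3) = 35
x_1 = x_0 - alpha * f'(x_0) = 4 - 1 * 35 = -31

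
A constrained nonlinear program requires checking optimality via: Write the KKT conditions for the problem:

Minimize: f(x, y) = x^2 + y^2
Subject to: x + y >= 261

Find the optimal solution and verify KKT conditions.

KKT conditions for min x^2 + y^2 s.t. x + y >= 261:
Stationarity: 2x = mu, 2y = mu
So x = y = mu/2.
Complementary slackness: mu*(x + y - 261) = 0
Primal feasibility: x + y >= 261; dual feasibility: mu >= 0
If mu = 0 then x = y = 0, but 0 + 0 < 261 is infeasible, so the constraint is active.
Constraint active: x + y = 2*(mu/2) = 261 => mu = 261
x = y = 261/2, f = 68121/2
Verify: stationarity 2*(261/2) = 261 = mu; primal 261/2 + 261/2 = 261 >= 261; dual mu = 261 >= 0; complementary slackness 261*(261 - 261) = 0. All KKT conditions hold.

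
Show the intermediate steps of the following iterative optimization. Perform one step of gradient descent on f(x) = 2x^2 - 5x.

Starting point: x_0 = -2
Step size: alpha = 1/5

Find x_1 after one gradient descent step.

f(x) = 2x^2 - 5x
f'(x) = 4x - 5
f'(-2) = 4*-2 + (-5) = -13
x_1 = x_0 - alpha * f'(x_0) = -2 - 1/5 * -13 = 3/5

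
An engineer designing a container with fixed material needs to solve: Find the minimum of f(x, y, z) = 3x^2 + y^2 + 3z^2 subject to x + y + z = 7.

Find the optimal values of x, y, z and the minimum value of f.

Using Lagrange multipliers on f = 3x^2 + y^2 + 3z^2 with constraint x + y + z = 7:
Conditions: 2*3*x = lambda, 2*1*y = lambda, 2*3*z = lambda
So x = lambda/6, y = lambda/2, z = lambda/6
Substituting into constraint: lambda * (5/6) = 7
lambda = 42/5
x = 7/5, y = 21/5, z = 7/5
Minimum value = 147/5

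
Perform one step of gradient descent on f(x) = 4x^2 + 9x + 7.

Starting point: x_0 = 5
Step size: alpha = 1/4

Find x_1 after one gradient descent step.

f(x) = 4x^2 + 9x + 7
f'(x) = 8x + 9
f'(5) = 8*5 + (9) = 49
x_1 = x_0 - alpha * f'(x_0) = 5 - 1/4 * 49 = -29/4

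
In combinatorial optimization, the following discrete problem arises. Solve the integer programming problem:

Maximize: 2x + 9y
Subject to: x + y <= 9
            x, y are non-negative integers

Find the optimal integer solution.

Objective: 2x + 9y, constraint: x + y <= 9
Coefficient of y is 9 > coefficient of x is 2, so allocate the entire budget to y.
Optimal: x = 0, y = 9, value = 81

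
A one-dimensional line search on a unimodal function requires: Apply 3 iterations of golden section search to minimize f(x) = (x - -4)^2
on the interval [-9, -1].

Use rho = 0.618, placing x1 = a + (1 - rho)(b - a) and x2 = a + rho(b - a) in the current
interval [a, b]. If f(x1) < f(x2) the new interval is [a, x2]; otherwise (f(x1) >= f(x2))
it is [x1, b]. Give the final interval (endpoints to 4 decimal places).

Golden section search for min of f(x) = (x - -4)^2 on [-9, -1].
Each step: x1 = a + (1 - rho)(b - a), x2 = a + rho(b - a); if f(x1) < f(x2) keep [a, x2], otherwise keep [x1, b].
Step 1: [-9.0000, -1.0000], x1=-5.9440 (f=3.7791), x2=-4.0560 (f=0.0031); f(x1) > f(x2) => keep [-5.9440, -1.0000]
Step 2: [-5.9440, -1.0000], x1=-4.0554 (f=0.0031), x2=-2.8886 (f=1.2352); f(x1) < f(x2) => keep [-5.9440, -2.8886]
Step 3: [-5.9440, -2.8886], x1=-4.7768 (f=0.6035), x2=-4.0558 (f=0.0031); f(x1) > f(x2) => keep [-4.7768, -2.8886]
Final interval: [-4.7768, -2.8886]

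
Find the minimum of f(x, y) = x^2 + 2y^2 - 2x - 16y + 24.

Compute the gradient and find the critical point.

f(x,y) = x^2 + 2y^2 - 2x - 16y + 24
df/dx = 2x + (-2) = 0  =>  x = 1
df/dy = 4y + (-16) = 0  =>  y = 4
f(1, 4) = 1*(1)^2 + 2*(4)^2 + -2*(1) + -16*(4) + 24 = -9
Hessian is diagonal with entries 2, 4 > 0, so this is a minimum.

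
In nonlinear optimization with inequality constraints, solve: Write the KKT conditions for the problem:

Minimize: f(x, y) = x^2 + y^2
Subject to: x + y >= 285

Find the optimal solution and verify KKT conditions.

KKT conditions for min x^2 + y^2 s.t. x + y >= 285:
Stationarity: 2x = mu, 2y = mu
So x = y = mu/2.
Complementary slackness: mu*(x + y - 285) = 0
Primal feasibility: x + y >= 285; dual feasibility: mu >= 0
If mu = 0 then x = y = 0, but 0 + 0 < 285 is infeasible, so the constraint is active.
Constraint active: x + y = 2*(mu/2) = 285 => mu = 285
x = y = 285/2, f = 81225/2
Verify: stationarity 2*(285/2) = 285 = mu; primal 285/2 + 285/2 = 285 >= 285; dual mu = 285 >= 0; complementary slackness 285*(285 - 285) = 0. All KKT conditions hold.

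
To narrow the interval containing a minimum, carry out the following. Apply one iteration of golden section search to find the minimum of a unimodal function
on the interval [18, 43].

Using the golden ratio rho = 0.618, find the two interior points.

Golden section search on [18, 43].
Golden ratio rho = 0.618 (approx).
Interior points:
  x_1 = 18 + (1-0.618)*25 = 27.5500
  x_2 = 18 + 0.618*25 = 33.4500
Compare f(x_1) and f(x_2) to determine which subinterval to keep.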